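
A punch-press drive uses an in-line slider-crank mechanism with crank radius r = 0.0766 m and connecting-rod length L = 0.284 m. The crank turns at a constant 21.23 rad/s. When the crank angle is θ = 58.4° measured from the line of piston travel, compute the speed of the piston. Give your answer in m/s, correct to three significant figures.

ω = 21.23 rad/s
For an in-line slider-crank, x = r cosθ + √(L² − r² sin²θ), so v = −rω sinθ·[1 + r cosθ/√(L² − r² sin²θ)].
With r = 0.0766 m, L = 0.284 m, θ = 58.4°: √(L² − r² sin²θ) = 0.2764 m.
v = −0.0766·21.23·0.85173·[1 + 0.0766·0.52399/0.2764] = -1.5862 m/s.
|v| = 1.5862 m/s.

1.59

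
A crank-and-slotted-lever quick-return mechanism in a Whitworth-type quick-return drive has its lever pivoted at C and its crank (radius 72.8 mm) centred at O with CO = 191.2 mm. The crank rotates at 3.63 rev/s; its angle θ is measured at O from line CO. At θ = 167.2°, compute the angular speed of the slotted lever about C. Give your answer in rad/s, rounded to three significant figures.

ω = 22.81 rad/s (from 3.63 rev/s).
Crank pin A relative to C: A = (d + r cosθ, r sinθ); lever angle φ = atan2(r sinθ, d + r cosθ).
Differentiating tanφ: φ̇ = rω(d cosθ + r)/(d² + r² + 2dr cosθ).
d² + r² + 2dr cosθ = |CA|² = 0.0147104 m²;  d cosθ + r = -0.11365 m.
|ω_lever| = |0.0728·22.81·-0.11365| / 0.0147104 = 12.828 rad/s.

12.8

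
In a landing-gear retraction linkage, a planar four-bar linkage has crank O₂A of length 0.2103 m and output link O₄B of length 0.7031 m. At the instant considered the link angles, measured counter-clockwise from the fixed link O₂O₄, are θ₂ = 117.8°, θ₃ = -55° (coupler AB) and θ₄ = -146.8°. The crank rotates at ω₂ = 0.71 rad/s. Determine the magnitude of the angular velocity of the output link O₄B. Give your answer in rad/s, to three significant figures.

ω₂ = 0.71 rad/s
Differentiating the loop-closure r₂e^{iθ₂}+r₃e^{iθ₃}=r₁+r₄e^{iθ₄} gives r₂ω₂e^{iθ₂}+r₃ω₃e^{iθ₃}=r₄ω₄e^{iθ₄}.
Eliminating the other unknown: ω₄ = r₂ω₂ sin(θ₂−θ₃) / [r₄ sin(θ₄−θ₃)].
Numerator sine = +0.12533; denominator sine = -0.99951.
Result = 0.2103·0.71·(+0.12533) / (0.7031·(-0.99951)) = -0.026629 rad/s; magnitude 0.026629 rad/s.

0.0266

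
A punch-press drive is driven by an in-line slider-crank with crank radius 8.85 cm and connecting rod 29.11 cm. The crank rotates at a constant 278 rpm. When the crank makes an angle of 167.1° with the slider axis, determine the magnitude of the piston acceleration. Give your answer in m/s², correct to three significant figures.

ω = 2π·278/60 = 29.11 rad/s
x(θ) = r cosθ + √(L² − r² sin²θ); with ω constant, a = ω²·d²x/dθ².
d²x/dθ² = −r cosθ − r²(cos2θ)/√u − r⁴ sin²2θ/(4u^{3/2}),  u = L² − r² sin²θ = 0.0843488 m².
Substituting r = 0.0885 m, L = 0.2911 m, θ = 167.1°: d²x/dθ² = +0.061868 m.
a = ω²·d²x/dθ² = (29.11)²·(+0.061868) = +52.434 m/s²;  |a| = 52.434 m/s².

52.4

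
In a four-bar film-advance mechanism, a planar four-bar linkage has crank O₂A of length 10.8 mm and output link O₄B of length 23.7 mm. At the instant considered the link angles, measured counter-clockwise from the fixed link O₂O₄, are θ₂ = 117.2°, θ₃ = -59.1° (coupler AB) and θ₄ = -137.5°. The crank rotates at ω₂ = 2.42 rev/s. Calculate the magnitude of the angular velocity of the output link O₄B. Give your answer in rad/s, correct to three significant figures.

0.456

ω₂ = 15.21 rad/s (from 2.42 rev/s).
Differentiating the loop-closure r₂e^{iθ₂}+r₃e^{iθ₃}=r₁+r₄e^{iθ₄} gives r₂ω₂e^{iθ₂}+r₃ω₃e^{iθ₃}=r₄ω₄e^{iθ₄}.
Eliminating the other unknown: ω₄ = r₂ω₂ sin(θ₂−θ₃) / [r₄ sin(θ₄−θ₃)].
Numerator sine = +0.06453; denominator sine = -0.97958.
Result = 0.0108·15.21·(+0.06453) / (0.0237·(-0.97958)) = -0.45647 rad/s; magnitude 0.45647 rad/s.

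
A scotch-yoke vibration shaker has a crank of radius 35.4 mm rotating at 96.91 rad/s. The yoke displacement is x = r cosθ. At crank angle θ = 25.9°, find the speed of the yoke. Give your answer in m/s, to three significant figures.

ω = 96.91 rad/s
x = r cosθ ⇒ ẋ = −rω sinθ.
|v| = rω|sinθ| = 0.0354·96.91·|sin 25.9°| = 1.4985 m/s.

1.50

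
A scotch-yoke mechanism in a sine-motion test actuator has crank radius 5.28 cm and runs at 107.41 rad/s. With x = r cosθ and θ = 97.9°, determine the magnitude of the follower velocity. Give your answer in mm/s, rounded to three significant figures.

5620

ω = 107.4 rad/s
x = r cosθ ⇒ ẋ = −rω sinθ.
|v| = rω|sinθ| = 0.0528·107.4·|sin 97.9°| = 5.6174 m/s = 5617.4 mm/s.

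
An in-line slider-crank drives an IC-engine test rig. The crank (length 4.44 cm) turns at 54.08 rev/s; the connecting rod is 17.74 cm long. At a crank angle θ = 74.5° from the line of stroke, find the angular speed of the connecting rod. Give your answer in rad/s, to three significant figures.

23.4

ω = 339.8 rad/s (converted from 54.08 rev/s).
The rod makes angle φ with the slider axis where L sinφ = r sinθ; differentiating, L cosφ·φ̇ = r ω cosθ.
L cosφ = √(L² − r² sin²θ) = 0.17216 m.
|ω_rod| = r ω |cosθ| / √(L² − r² sin²θ) = 0.0444·339.8·0.26724/0.17216 = 23.418 rad/s.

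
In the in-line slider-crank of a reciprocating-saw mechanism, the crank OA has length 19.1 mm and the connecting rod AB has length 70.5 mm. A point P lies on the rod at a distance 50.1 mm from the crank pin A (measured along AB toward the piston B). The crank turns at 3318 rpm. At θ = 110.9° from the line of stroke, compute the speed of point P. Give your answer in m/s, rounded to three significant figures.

5.80

ω = 347.5 rad/s.  Crank-pin speed |V_A| = rω = 6.6365 m/s, perpendicular to OA.
Rod angle: sinφ = −(r/L) sinθ ⇒ φ = -14.661°; ω_rod = −rω cosθ/√(L²−r²sin²θ) = +34.712 rad/s.
V_P = V_A + ω_rod × AP, with AP = 0.0501 m along the rod.
Components: V_Px = −rω sinθ − a·ω_rod·sinφ = -5.7597 m/s;  V_Py = rω cosθ + a·ω_rod·cosφ = -0.68506 m/s.
|V_P| = √(V_Px² + V_Py²) = 5.8003 m/s.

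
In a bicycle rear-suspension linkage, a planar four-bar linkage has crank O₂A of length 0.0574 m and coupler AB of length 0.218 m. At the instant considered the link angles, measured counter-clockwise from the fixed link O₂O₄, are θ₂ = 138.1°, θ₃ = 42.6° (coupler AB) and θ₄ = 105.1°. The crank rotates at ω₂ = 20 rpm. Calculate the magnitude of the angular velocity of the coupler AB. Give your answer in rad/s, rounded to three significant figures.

ω₂ = 2.094 rad/s (from 20 rpm).
Differentiating the loop-closure r₂e^{iθ₂}+r₃e^{iθ₃}=r₁+r₄e^{iθ₄} gives r₂ω₂e^{iθ₂}+r₃ω₃e^{iθ₃}=r₄ω₄e^{iθ₄}.
Eliminating the other unknown: ω₃ = r₂ω₂ sin(θ₄−θ₂) / [r₃ sin(θ₃−θ₄)].
Numerator sine = -0.54464; denominator sine = -0.88701.
Result = 0.0574·2.094·(-0.54464) / (0.218·(-0.88701)) = +0.33861 rad/s; magnitude 0.33861 rad/s.

0.339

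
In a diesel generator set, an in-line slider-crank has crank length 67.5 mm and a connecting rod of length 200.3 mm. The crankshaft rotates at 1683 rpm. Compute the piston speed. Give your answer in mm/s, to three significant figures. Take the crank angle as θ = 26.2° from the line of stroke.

6860

ω = 2π·1683/60 = 176.2 rad/s
For an in-line slider-crank, x = r cosθ + √(L² − r² sin²θ), so v = −rω sinθ·[1 + r cosθ/√(L² − r² sin²θ)].
With r = 0.0675 m, L = 0.2003 m, θ = 26.2°: √(L² − r² sin²θ) = 0.19807 m.
v = −0.0675·176.2·0.44151·[1 + 0.0675·0.89726/0.19807] = -6.8584 m/s.
|v| = 6.8584 m/s = 6858.4 mm/s.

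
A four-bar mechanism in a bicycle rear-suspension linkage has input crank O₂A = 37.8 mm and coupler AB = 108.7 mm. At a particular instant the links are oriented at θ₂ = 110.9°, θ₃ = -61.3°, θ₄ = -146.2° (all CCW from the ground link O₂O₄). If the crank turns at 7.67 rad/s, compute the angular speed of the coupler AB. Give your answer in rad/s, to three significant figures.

ω₂ = 7.67 rad/s
Differentiating the loop-closure r₂e^{iθ₂}+r₃e^{iθ₃}=r₁+r₄e^{iθ₄} gives r₂ω₂e^{iθ₂}+r₃ω₃e^{iθ₃}=r₄ω₄e^{iθ₄}.
Eliminating the other unknown: ω₃ = r₂ω₂ sin(θ₄−θ₂) / [r₃ sin(θ₃−θ₄)].
Numerator sine = +0.97476; denominator sine = +0.99604.
Result = 0.0378·7.67·(+0.97476) / (0.1087·(+0.99604)) = +2.6102 rad/s; magnitude 2.6102 rad/s.

2.61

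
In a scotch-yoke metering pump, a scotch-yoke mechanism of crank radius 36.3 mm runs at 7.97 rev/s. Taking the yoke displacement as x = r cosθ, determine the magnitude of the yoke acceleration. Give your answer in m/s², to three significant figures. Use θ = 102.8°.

ω = 50.08 rad/s (from 7.97 rev/s).
x = r cosθ ⇒ ẍ = −rω² cosθ (ω constant).
|a| = rω²|cosθ| = 0.0363·(50.08)²·|cos 102.8°| = 20.167 m/s².

20.2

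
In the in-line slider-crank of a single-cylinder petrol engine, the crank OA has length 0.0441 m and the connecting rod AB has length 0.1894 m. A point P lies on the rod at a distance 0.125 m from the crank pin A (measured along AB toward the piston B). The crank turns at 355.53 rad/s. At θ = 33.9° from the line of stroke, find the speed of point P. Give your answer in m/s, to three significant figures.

10.8

ω = 355.5 rad/s.  Crank-pin speed |V_A| = rω = 15.679 m/s, perpendicular to OA.
Rod angle: sinφ = −(r/L) sinθ ⇒ φ = -7.462°; ω_rod = −rω cosθ/√(L²−r²sin²θ) = -69.297 rad/s.
V_P = V_A + ω_rod × AP, with AP = 0.125 m along the rod.
Components: V_Px = −rω sinθ − a·ω_rod·sinφ = -9.8697 m/s;  V_Py = rω cosθ + a·ω_rod·cosφ = +4.4249 m/s.
|V_P| = √(V_Px² + V_Py²) = 10.816 m/s.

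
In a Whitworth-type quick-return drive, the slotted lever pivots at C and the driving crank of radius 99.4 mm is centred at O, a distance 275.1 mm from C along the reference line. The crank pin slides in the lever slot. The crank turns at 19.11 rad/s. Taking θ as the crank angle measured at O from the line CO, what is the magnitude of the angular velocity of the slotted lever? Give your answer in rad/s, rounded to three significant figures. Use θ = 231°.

ω = 19.11 rad/s
Crank pin A relative to C: A = (d + r cosθ, r sinθ); lever angle φ = atan2(r sinθ, d + r cosθ).
Differentiating tanφ: φ̇ = rω(d cosθ + r)/(d² + r² + 2dr cosθ).
d² + r² + 2dr cosθ = |CA|² = 0.0511429 m²;  d cosθ + r = -0.073726 m.
|ω_lever| = |0.0994·19.11·-0.073726| / 0.0511429 = 2.7383 rad/s.

2.74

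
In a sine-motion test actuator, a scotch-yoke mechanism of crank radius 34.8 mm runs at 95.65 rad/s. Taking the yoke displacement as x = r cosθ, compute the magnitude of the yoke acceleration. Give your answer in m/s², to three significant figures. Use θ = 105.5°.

ω = 95.65 rad/s
x = r cosθ ⇒ ẍ = −rω² cosθ (ω constant).
|a| = rω²|cosθ| = 0.0348·(95.65)²·|cos 105.5°| = 85.084 m/s².

85.1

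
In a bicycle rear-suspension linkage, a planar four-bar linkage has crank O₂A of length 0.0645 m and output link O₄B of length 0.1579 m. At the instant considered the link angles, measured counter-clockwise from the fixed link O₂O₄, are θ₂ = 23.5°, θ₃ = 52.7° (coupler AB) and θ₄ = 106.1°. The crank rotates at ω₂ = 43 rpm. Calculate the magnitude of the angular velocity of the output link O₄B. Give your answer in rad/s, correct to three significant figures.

1.12

ω₂ = 4.503 rad/s (from 43 rpm).
Differentiating the loop-closure r₂e^{iθ₂}+r₃e^{iθ₃}=r₁+r₄e^{iθ₄} gives r₂ω₂e^{iθ₂}+r₃ω₃e^{iθ₃}=r₄ω₄e^{iθ₄}.
Eliminating the other unknown: ω₄ = r₂ω₂ sin(θ₂−θ₃) / [r₄ sin(θ₄−θ₃)].
Numerator sine = -0.48786; denominator sine = +0.80282.
Result = 0.0645·4.503·(-0.48786) / (0.1579·(+0.80282)) = -1.1178 rad/s; magnitude 1.1178 rad/s.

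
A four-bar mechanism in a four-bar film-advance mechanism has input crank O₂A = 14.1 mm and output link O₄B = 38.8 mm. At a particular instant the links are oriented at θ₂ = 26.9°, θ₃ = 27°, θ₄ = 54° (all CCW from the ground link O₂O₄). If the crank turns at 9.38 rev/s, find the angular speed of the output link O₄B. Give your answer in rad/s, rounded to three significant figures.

0.0823

ω₂ = 58.94 rad/s (from 9.38 rev/s).
Differentiating the loop-closure r₂e^{iθ₂}+r₃e^{iθ₃}=r₁+r₄e^{iθ₄} gives r₂ω₂e^{iθ₂}+r₃ω₃e^{iθ₃}=r₄ω₄e^{iθ₄}.
Eliminating the other unknown: ω₄ = r₂ω₂ sin(θ₂−θ₃) / [r₄ sin(θ₄−θ₃)].
Numerator sine = -0.00175; denominator sine = +0.45399.
Result = 0.0141·58.94·(-0.00175) / (0.0388·(+0.45399)) = -0.082338 rad/s; magnitude 0.082338 rad/s.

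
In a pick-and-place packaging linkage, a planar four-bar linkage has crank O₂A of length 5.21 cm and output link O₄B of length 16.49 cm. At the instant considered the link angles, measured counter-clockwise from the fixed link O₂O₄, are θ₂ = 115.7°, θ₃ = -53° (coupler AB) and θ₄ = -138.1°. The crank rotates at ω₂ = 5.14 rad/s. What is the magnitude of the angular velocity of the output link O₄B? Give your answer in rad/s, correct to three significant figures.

ω₂ = 5.14 rad/s
Differentiating the loop-closure r₂e^{iθ₂}+r₃e^{iθ₃}=r₁+r₄e^{iθ₄} gives r₂ω₂e^{iθ₂}+r₃ω₃e^{iθ₃}=r₄ω₄e^{iθ₄}.
Eliminating the other unknown: ω₄ = r₂ω₂ sin(θ₂−θ₃) / [r₄ sin(θ₄−θ₃)].
Numerator sine = +0.19595; denominator sine = -0.99635.
Result = 0.0521·5.14·(+0.19595) / (0.1649·(-0.99635)) = -0.31938 rad/s; magnitude 0.31938 rad/s.

0.319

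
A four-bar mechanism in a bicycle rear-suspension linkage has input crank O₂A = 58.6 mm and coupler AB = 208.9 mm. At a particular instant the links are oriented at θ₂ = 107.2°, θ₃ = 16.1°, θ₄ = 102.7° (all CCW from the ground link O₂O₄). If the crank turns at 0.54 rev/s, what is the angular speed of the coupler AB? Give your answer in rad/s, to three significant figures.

ω₂ = 3.393 rad/s (from 0.54 rev/s).
Differentiating the loop-closure r₂e^{iθ₂}+r₃e^{iθ₃}=r₁+r₄e^{iθ₄} gives r₂ω₂e^{iθ₂}+r₃ω₃e^{iθ₃}=r₄ω₄e^{iθ₄}.
Eliminating the other unknown: ω₃ = r₂ω₂ sin(θ₄−θ₂) / [r₃ sin(θ₃−θ₄)].
Numerator sine = -0.07846; denominator sine = -0.99824.
Result = 0.0586·3.393·(-0.07846) / (0.2089·(-0.99824)) = +0.074807 rad/s; magnitude 0.074807 rad/s.

0.0748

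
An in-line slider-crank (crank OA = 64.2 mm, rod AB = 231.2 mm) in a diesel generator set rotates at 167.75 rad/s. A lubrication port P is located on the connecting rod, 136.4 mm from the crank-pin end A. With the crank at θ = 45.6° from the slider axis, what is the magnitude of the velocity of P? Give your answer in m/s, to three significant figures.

9.13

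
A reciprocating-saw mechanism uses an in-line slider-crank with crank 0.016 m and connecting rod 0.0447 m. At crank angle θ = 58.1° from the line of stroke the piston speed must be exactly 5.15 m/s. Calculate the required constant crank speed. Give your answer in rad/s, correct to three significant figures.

316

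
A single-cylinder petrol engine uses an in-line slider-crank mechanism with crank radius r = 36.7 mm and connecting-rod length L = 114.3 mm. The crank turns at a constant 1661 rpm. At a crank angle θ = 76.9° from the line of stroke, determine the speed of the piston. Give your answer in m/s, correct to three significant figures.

6.69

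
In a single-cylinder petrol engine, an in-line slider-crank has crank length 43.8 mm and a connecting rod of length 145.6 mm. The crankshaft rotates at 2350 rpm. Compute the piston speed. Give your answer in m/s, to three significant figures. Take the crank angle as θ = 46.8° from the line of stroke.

9.52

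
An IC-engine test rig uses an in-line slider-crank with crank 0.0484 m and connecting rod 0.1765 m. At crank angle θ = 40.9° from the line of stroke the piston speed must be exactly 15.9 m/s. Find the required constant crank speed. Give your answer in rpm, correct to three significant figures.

3960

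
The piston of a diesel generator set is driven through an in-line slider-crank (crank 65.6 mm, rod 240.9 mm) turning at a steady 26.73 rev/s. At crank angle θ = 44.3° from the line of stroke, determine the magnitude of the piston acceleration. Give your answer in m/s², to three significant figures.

ω = 2π·26.7 = 167.9 rad/s
x(θ) = r cosθ + √(L² − r² sin²θ); with ω constant, a = ω²·d²x/dθ².
d²x/dθ² = −r cosθ − r²(cos2θ)/√u − r⁴ sin²2θ/(4u^{3/2}),  u = L² − r² sin²θ = 0.0559337 m².
Substituting r = 0.0656 m, L = 0.2409 m, θ = 44.3°: d²x/dθ² = -0.047744 m.
a = ω²·d²x/dθ² = (167.9)²·(-0.047744) = -1346.7 m/s²;  |a| = 1346.7 m/s².

1350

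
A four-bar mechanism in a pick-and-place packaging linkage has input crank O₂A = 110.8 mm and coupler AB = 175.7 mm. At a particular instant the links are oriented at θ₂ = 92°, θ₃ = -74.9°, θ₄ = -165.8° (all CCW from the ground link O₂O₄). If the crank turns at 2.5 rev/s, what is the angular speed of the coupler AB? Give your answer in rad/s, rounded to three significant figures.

9.68

ω₂ = 15.71 rad/s (from 2.5 rev/s).
Differentiating the loop-closure r₂e^{iθ₂}+r₃e^{iθ₃}=r₁+r₄e^{iθ₄} gives r₂ω₂e^{iθ₂}+r₃ω₃e^{iθ₃}=r₄ω₄e^{iθ₄}.
Eliminating the other unknown: ω₃ = r₂ω₂ sin(θ₄−θ₂) / [r₃ sin(θ₃−θ₄)].
Numerator sine = +0.97742; denominator sine = +0.99988.
Result = 0.1108·15.71·(+0.97742) / (0.1757·(+0.99988)) = +9.6832 rad/s; magnitude 9.6832 rad/s.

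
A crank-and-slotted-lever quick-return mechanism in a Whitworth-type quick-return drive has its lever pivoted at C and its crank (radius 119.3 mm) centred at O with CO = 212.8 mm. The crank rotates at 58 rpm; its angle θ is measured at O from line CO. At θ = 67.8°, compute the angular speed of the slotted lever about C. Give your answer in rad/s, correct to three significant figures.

1.84

ω = 6.074 rad/s (from 58 rpm).
Crank pin A relative to C: A = (d + r cosθ, r sinθ); lever angle φ = atan2(r sinθ, d + r cosθ).
Differentiating tanφ: φ̇ = rω(d cosθ + r)/(d² + r² + 2dr cosθ).
d² + r² + 2dr cosθ = |CA|² = 0.0787008 m²;  d cosθ + r = +0.1997 m.
|ω_lever| = |0.1193·6.074·+0.1997| / 0.0787008 = 1.8387 rad/s.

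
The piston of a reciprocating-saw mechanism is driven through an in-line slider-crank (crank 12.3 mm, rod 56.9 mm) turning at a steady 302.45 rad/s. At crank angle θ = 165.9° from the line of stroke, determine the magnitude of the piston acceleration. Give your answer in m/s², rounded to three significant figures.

876

ω = 302.4 rad/s
x(θ) = r cosθ + √(L² − r² sin²θ); with ω constant, a = ω²·d²x/dθ².
d²x/dθ² = −r cosθ − r²(cos2θ)/√u − r⁴ sin²2θ/(4u^{3/2}),  u = L² − r² sin²θ = 0.00322863 m².
Substituting r = 0.0123 m, L = 0.0569 m, θ = 165.9°: d²x/dθ² = +0.0095759 m.
a = ω²·d²x/dθ² = (302.4)²·(+0.0095759) = +875.97 m/s²;  |a| = 875.97 m/s².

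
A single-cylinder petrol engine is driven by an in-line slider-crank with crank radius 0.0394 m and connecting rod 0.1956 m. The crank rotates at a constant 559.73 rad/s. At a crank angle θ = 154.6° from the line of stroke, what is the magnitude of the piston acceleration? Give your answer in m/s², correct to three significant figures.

ω = 559.7 rad/s
x(θ) = r cosθ + √(L² − r² sin²θ); with ω constant, a = ω²·d²x/dθ².
d²x/dθ² = −r cosθ − r²(cos2θ)/√u − r⁴ sin²2θ/(4u^{3/2}),  u = L² − r² sin²θ = 0.0379737 m².
Substituting r = 0.0394 m, L = 0.1956 m, θ = 154.6°: d²x/dθ² = +0.030508 m.
a = ω²·d²x/dθ² = (559.7)²·(+0.030508) = +9558 m/s²;  |a| = 9558 m/s².

9560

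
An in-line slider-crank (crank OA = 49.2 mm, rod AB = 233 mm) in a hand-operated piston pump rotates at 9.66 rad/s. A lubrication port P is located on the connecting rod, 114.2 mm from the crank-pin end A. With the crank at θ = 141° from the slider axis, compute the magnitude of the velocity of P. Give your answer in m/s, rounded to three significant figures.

0.333

ω = 9.66 rad/s.  Crank-pin speed |V_A| = rω = 0.47527 m/s, perpendicular to OA.
Rod angle: sinφ = −(r/L) sinθ ⇒ φ = -7.636°; ω_rod = −rω cosθ/√(L²−r²sin²θ) = +1.5994 rad/s.
V_P = V_A + ω_rod × AP, with AP = 0.1142 m along the rod.
Components: V_Px = −rω sinθ − a·ω_rod·sinφ = -0.27483 m/s;  V_Py = rω cosθ + a·ω_rod·cosφ = -0.18832 m/s.
|V_P| = √(V_Px² + V_Py²) = 0.33316 m/s.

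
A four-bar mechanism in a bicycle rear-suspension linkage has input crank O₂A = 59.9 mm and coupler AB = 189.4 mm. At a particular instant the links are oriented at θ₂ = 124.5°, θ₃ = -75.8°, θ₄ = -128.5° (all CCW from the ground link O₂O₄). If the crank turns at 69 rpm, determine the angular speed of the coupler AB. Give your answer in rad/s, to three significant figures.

ω₂ = 7.226 rad/s (from 69 rpm).
Differentiating the loop-closure r₂e^{iθ₂}+r₃e^{iθ₃}=r₁+r₄e^{iθ₄} gives r₂ω₂e^{iθ₂}+r₃ω₃e^{iθ₃}=r₄ω₄e^{iθ₄}.
Eliminating the other unknown: ω₃ = r₂ω₂ sin(θ₄−θ₂) / [r₃ sin(θ₃−θ₄)].
Numerator sine = +0.95630; denominator sine = +0.79547.
Result = 0.0599·7.226·(+0.95630) / (0.1894·(+0.79547)) = +2.7472 rad/s; magnitude 2.7472 rad/s.

2.75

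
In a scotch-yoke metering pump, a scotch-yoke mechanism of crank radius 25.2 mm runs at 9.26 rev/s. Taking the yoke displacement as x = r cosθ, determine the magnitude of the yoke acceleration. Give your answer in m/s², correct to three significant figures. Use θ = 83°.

ω = 58.18 rad/s (from 9.26 rev/s).
x = r cosθ ⇒ ẍ = −rω² cosθ (ω constant).
|a| = rω²|cosθ| = 0.0252·(58.18)²·|cos 83°| = 10.396 m/s².

10.4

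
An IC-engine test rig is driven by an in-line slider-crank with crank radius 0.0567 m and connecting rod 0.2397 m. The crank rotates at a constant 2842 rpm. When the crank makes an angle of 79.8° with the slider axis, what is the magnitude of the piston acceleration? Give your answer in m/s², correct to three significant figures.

253

ω = 2π·2842/60 = 297.6 rad/s
x(θ) = r cosθ + √(L² − r² sin²θ); with ω constant, a = ω²·d²x/dθ².
d²x/dθ² = −r cosθ − r²(cos2θ)/√u − r⁴ sin²2θ/(4u^{3/2}),  u = L² − r² sin²θ = 0.054342 m².
Substituting r = 0.0567 m, L = 0.2397 m, θ = 79.8°: d²x/dθ² = +0.0028606 m.
a = ω²·d²x/dθ² = (297.6)²·(+0.0028606) = +253.38 m/s²;  |a| = 253.38 m/s².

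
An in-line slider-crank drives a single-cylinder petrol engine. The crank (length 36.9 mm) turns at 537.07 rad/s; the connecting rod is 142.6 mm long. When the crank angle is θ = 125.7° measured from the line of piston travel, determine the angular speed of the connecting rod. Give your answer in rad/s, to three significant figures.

82.9

ω = 537.1 rad/s
The rod makes angle φ with the slider axis where L sinφ = r sinθ; differentiating, L cosφ·φ̇ = r ω cosθ.
L cosφ = √(L² − r² sin²θ) = 0.13942 m.
|ω_rod| = r ω |cosθ| / √(L² − r² sin²θ) = 0.0369·537.1·0.58354/0.13942 = 82.95 rad/s.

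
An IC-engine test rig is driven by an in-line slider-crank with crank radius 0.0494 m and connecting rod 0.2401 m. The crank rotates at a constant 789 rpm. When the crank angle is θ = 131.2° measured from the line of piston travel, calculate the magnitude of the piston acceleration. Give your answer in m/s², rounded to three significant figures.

231

ω = 2π·789/60 = 82.62 rad/s
x(θ) = r cosθ + √(L² − r² sin²θ); with ω constant, a = ω²·d²x/dθ².
d²x/dθ² = −r cosθ − r²(cos2θ)/√u − r⁴ sin²2θ/(4u^{3/2}),  u = L² − r² sin²θ = 0.0562665 m².
Substituting r = 0.0494 m, L = 0.2401 m, θ = 131.2°: d²x/dθ² = +0.03379 m.
a = ω²·d²x/dθ² = (82.62)²·(+0.03379) = +230.68 m/s²;  |a| = 230.68 m/s².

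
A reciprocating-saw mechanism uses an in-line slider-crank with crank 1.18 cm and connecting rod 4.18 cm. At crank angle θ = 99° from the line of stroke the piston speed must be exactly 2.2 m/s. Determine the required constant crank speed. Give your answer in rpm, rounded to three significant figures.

1890

For an in-line slider-crank, |v_piston| = rω|sinθ|·[1 + r cosθ/√(L² − r² sin²θ)].
With r = 0.0118 m, L = 0.0418 m, θ = 99°: the bracketed kinematic factor |dx/dθ| = 0.011119 m.
ω = v/|dx/dθ| = 2.2/0.011119 = 197.86 rad/s.
N = 60ω/(2π) = 1889.5 rpm.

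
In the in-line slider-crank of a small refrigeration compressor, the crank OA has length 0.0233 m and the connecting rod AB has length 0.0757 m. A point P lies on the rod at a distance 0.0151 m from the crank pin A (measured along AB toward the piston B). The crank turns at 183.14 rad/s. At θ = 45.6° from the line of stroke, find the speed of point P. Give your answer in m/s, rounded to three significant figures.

3.98

ω = 183.1 rad/s.  Crank-pin speed |V_A| = rω = 4.2672 m/s, perpendicular to OA.
Rod angle: sinφ = −(r/L) sinθ ⇒ φ = -12.704°; ω_rod = −rω cosθ/√(L²−r²sin²θ) = -40.429 rad/s.
V_P = V_A + ω_rod × AP, with AP = 0.0151 m along the rod.
Components: V_Px = −rω sinθ − a·ω_rod·sinφ = -3.183 m/s;  V_Py = rω cosθ + a·ω_rod·cosφ = +2.39 m/s.
|V_P| = √(V_Px² + V_Py²) = 3.9804 m/s.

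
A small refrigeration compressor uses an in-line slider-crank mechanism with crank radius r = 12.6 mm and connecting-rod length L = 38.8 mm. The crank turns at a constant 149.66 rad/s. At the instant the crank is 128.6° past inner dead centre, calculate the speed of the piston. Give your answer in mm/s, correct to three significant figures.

ω = 149.7 rad/s
For an in-line slider-crank, x = r cosθ + √(L² − r² sin²θ), so v = −rω sinθ·[1 + r cosθ/√(L² − r² sin²θ)].
With r = 0.0126 m, L = 0.0388 m, θ = 128.6°: √(L² − r² sin²θ) = 0.03753 m.
v = −0.0126·149.7·0.78152·[1 + 0.0126·-0.62388/0.03753] = -1.165 m/s.
|v| = 1.165 m/s = 1165 mm/s.

1170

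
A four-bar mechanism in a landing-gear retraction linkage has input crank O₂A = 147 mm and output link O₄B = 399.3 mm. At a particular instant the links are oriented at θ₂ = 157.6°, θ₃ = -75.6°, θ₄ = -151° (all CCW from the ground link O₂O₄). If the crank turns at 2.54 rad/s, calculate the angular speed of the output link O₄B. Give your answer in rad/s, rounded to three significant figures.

ω₂ = 2.54 rad/s
Differentiating the loop-closure r₂e^{iθ₂}+r₃e^{iθ₃}=r₁+r₄e^{iθ₄} gives r₂ω₂e^{iθ₂}+r₃ω₃e^{iθ₃}=r₄ω₄e^{iθ₄}.
Eliminating the other unknown: ω₄ = r₂ω₂ sin(θ₂−θ₃) / [r₄ sin(θ₄−θ₃)].
Numerator sine = -0.80073; denominator sine = -0.96771.
Result = 0.147·2.54·(-0.80073) / (0.3993·(-0.96771)) = +0.77374 rad/s; magnitude 0.77374 rad/s.

0.774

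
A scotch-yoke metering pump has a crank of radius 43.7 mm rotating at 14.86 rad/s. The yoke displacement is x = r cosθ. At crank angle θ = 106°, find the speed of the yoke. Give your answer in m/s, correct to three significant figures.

0.624

ω = 14.86 rad/s
x = r cosθ ⇒ ẋ = −rω sinθ.
|v| = rω|sinθ| = 0.0437·14.86·|sin 106°| = 0.62423 m/s.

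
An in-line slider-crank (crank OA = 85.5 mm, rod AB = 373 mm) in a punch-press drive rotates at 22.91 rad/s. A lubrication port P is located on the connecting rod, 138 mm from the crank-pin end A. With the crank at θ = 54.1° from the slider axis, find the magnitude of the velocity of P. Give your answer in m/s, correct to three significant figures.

1.82

ω = 22.91 rad/s.  Crank-pin speed |V_A| = rω = 1.9588 m/s, perpendicular to OA.
Rod angle: sinφ = −(r/L) sinθ ⇒ φ = -10.701°; ω_rod = −rω cosθ/√(L²−r²sin²θ) = -3.1338 rad/s.
V_P = V_A + ω_rod × AP, with AP = 0.138 m along the rod.
Components: V_Px = −rω sinθ − a·ω_rod·sinφ = -1.667 m/s;  V_Py = rω cosθ + a·ω_rod·cosφ = +0.72364 m/s.
|V_P| = √(V_Px² + V_Py²) = 1.8173 m/s.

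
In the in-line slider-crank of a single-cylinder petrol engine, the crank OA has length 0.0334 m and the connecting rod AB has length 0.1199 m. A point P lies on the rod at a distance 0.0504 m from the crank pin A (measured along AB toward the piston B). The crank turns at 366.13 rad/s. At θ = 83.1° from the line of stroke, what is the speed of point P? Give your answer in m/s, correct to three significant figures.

12.3

ω = 366.1 rad/s.  Crank-pin speed |V_A| = rω = 12.229 m/s, perpendicular to OA.
Rod angle: sinφ = −(r/L) sinθ ⇒ φ = -16.054°; ω_rod = −rω cosθ/√(L²−r²sin²θ) = -12.75 rad/s.
V_P = V_A + ω_rod × AP, with AP = 0.0504 m along the rod.
Components: V_Px = −rω sinθ − a·ω_rod·sinφ = -12.318 m/s;  V_Py = rω cosθ + a·ω_rod·cosφ = +0.85158 m/s.
|V_P| = √(V_Px² + V_Py²) = 12.347 m/s.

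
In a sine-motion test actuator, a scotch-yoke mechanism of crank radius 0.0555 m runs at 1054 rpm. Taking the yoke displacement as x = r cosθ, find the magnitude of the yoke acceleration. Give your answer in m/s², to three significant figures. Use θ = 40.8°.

ω = 110.4 rad/s (from 1054 rpm).
x = r cosθ ⇒ ẍ = −rω² cosθ (ω constant).
|a| = rω²|cosθ| = 0.0555·(110.4)²·|cos 40.8°| = 511.83 m/s².

512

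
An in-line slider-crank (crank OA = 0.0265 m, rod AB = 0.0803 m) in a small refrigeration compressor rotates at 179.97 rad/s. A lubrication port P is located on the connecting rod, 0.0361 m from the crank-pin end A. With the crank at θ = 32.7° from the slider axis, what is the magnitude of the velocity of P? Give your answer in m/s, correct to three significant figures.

ω = 180 rad/s.  Crank-pin speed |V_A| = rω = 4.7692 m/s, perpendicular to OA.
Rod angle: sinφ = −(r/L) sinθ ⇒ φ = -10.270°; ω_rod = −rω cosθ/√(L²−r²sin²θ) = -50.793 rad/s.
V_P = V_A + ω_rod × AP, with AP = 0.0361 m along the rod.
Components: V_Px = −rω sinθ − a·ω_rod·sinφ = -2.9034 m/s;  V_Py = rω cosθ + a·ω_rod·cosφ = +2.2091 m/s.
|V_P| = √(V_Px² + V_Py²) = 3.6483 m/s.

3.65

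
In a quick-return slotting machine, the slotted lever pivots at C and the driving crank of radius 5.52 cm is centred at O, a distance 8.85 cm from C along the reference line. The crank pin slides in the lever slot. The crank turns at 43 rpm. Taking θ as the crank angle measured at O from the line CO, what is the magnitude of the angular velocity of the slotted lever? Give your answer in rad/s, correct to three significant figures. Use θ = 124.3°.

0.246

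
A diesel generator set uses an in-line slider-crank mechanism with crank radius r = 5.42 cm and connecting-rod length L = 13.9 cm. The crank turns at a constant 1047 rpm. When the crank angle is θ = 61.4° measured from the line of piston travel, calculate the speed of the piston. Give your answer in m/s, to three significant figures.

ω = 2π·1047/60 = 109.6 rad/s
For an in-line slider-crank, x = r cosθ + √(L² − r² sin²θ), so v = −rω sinθ·[1 + r cosθ/√(L² − r² sin²θ)].
With r = 0.0542 m, L = 0.139 m, θ = 61.4°: √(L² − r² sin²θ) = 0.1306 m.
v = −0.0542·109.6·0.87798·[1 + 0.0542·0.47869/0.1306] = -6.254 m/s.
|v| = 6.254 m/s.

6.25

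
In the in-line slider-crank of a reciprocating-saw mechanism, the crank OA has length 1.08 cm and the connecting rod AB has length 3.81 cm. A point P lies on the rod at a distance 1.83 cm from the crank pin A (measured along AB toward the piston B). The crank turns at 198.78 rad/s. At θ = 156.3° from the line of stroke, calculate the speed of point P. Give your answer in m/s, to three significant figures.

ω = 198.8 rad/s.  Crank-pin speed |V_A| = rω = 2.1468 m/s, perpendicular to OA.
Rod angle: sinφ = −(r/L) sinθ ⇒ φ = -6.542°; ω_rod = −rω cosθ/√(L²−r²sin²θ) = +51.933 rad/s.
V_P = V_A + ω_rod × AP, with AP = 0.0183 m along the rod.
Components: V_Px = −rω sinθ − a·ω_rod·sinφ = -0.75463 m/s;  V_Py = rω cosθ + a·ω_rod·cosφ = -1.0216 m/s.
|V_P| = √(V_Px² + V_Py²) = 1.2701 m/s.

1.27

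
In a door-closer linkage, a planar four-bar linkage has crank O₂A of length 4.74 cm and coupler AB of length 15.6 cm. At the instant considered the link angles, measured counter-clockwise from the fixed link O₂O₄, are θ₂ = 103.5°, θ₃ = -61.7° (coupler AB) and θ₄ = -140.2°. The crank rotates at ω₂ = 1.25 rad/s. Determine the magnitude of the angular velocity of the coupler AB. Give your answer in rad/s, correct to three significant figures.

ω₂ = 1.25 rad/s
Differentiating the loop-closure r₂e^{iθ₂}+r₃e^{iθ₃}=r₁+r₄e^{iθ₄} gives r₂ω₂e^{iθ₂}+r₃ω₃e^{iθ₃}=r₄ω₄e^{iθ₄}.
Eliminating the other unknown: ω₃ = r₂ω₂ sin(θ₄−θ₂) / [r₃ sin(θ₃−θ₄)].
Numerator sine = +0.89649; denominator sine = +0.97992.
Result = 0.0474·1.25·(+0.89649) / (0.156·(+0.97992)) = +0.34747 rad/s; magnitude 0.34747 rad/s.

0.347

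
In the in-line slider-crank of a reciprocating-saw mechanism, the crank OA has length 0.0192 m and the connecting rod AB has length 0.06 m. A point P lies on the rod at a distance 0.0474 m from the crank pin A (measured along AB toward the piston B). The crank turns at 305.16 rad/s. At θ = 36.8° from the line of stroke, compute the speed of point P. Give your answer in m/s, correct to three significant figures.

ω = 305.2 rad/s.  Crank-pin speed |V_A| = rω = 5.8591 m/s, perpendicular to OA.
Rod angle: sinφ = −(r/L) sinθ ⇒ φ = -11.051°; ω_rod = −rω cosθ/√(L²−r²sin²θ) = -79.67 rad/s.
V_P = V_A + ω_rod × AP, with AP = 0.0474 m along the rod.
Components: V_Px = −rω sinθ − a·ω_rod·sinφ = -4.2336 m/s;  V_Py = rω cosθ + a·ω_rod·cosφ = +0.98522 m/s.
|V_P| = √(V_Px² + V_Py²) = 4.3467 m/s.

4.35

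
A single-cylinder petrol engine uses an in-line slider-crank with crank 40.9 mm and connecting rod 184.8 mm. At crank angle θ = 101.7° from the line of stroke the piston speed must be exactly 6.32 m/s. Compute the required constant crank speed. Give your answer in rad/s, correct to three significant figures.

165

For an in-line slider-crank, |v_piston| = rω|sinθ|·[1 + r cosθ/√(L² − r² sin²θ)].
With r = 0.0409 m, L = 0.1848 m, θ = 101.7°: the bracketed kinematic factor |dx/dθ| = 0.038209 m.
ω = v/|dx/dθ| = 6.32/0.038209 = 165.41 rad/s.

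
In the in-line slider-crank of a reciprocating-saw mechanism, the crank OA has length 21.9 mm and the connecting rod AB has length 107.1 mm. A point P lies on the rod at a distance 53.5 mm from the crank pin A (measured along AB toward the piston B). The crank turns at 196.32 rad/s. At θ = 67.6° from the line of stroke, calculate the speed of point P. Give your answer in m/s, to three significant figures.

ω = 196.3 rad/s.  Crank-pin speed |V_A| = rω = 4.2994 m/s, perpendicular to OA.
Rod angle: sinφ = −(r/L) sinθ ⇒ φ = -10.898°; ω_rod = −rω cosθ/√(L²−r²sin²θ) = -15.579 rad/s.
V_P = V_A + ω_rod × AP, with AP = 0.0535 m along the rod.
Components: V_Px = −rω sinθ − a·ω_rod·sinφ = -4.1326 m/s;  V_Py = rω cosθ + a·ω_rod·cosφ = +0.81995 m/s.
|V_P| = √(V_Px² + V_Py²) = 4.2131 m/s.

4.21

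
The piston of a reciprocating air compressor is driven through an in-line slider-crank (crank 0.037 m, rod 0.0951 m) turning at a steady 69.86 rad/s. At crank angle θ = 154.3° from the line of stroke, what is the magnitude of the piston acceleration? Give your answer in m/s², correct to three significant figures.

117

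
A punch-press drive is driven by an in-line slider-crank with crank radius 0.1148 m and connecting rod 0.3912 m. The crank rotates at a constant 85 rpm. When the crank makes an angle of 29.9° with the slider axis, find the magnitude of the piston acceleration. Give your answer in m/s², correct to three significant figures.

9.29

ω = 2π·85/60 = 8.901 rad/s
x(θ) = r cosθ + √(L² − r² sin²θ); with ω constant, a = ω²·d²x/dθ².
d²x/dθ² = −r cosθ − r²(cos2θ)/√u − r⁴ sin²2θ/(4u^{3/2}),  u = L² − r² sin²θ = 0.149763 m².
Substituting r = 0.1148 m, L = 0.3912 m, θ = 29.9°: d²x/dθ² = -0.11721 m.
a = ω²·d²x/dθ² = (8.901)²·(-0.11721) = -9.2866 m/s²;  |a| = 9.2866 m/s².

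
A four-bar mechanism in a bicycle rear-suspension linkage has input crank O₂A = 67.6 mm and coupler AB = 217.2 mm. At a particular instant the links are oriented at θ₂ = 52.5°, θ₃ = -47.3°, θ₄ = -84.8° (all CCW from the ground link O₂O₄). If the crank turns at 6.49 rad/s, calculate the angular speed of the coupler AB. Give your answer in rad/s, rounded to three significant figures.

ω₂ = 6.49 rad/s
Differentiating the loop-closure r₂e^{iθ₂}+r₃e^{iθ₃}=r₁+r₄e^{iθ₄} gives r₂ω₂e^{iθ₂}+r₃ω₃e^{iθ₃}=r₄ω₄e^{iθ₄}.
Eliminating the other unknown: ω₃ = r₂ω₂ sin(θ₄−θ₂) / [r₃ sin(θ₃−θ₄)].
Numerator sine = -0.67816; denominator sine = +0.60876.
Result = 0.0676·6.49·(-0.67816) / (0.2172·(+0.60876)) = -2.2502 rad/s; magnitude 2.2502 rad/s.

2.25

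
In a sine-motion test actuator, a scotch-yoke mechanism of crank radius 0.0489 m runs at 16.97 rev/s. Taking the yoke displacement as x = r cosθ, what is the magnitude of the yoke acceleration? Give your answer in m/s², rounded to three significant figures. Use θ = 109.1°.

ω = 106.6 rad/s (from 16.97 rev/s).
x = r cosθ ⇒ ẍ = −rω² cosθ (ω constant).
|a| = rω²|cosθ| = 0.0489·(106.6)²·|cos 109.1°| = 181.92 m/s².

182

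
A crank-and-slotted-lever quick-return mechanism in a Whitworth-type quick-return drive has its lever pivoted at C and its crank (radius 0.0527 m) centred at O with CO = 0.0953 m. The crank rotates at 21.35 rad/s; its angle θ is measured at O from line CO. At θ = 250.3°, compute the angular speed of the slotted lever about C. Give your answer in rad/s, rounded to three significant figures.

2.73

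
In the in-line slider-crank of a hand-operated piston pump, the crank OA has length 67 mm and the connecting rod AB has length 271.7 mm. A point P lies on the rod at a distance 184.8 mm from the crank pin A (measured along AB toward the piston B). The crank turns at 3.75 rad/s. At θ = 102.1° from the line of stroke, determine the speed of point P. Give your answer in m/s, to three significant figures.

ω = 3.75 rad/s.  Crank-pin speed |V_A| = rω = 0.25125 m/s, perpendicular to OA.
Rod angle: sinφ = −(r/L) sinθ ⇒ φ = -13.952°; ω_rod = −rω cosθ/√(L²−r²sin²θ) = +0.19973 rad/s.
V_P = V_A + ω_rod × AP, with AP = 0.1848 m along the rod.
Components: V_Px = −rω sinθ − a·ω_rod·sinφ = -0.23677 m/s;  V_Py = rω cosθ + a·ω_rod·cosφ = -0.016845 m/s.
|V_P| = √(V_Px² + V_Py²) = 0.23737 m/s.

0.237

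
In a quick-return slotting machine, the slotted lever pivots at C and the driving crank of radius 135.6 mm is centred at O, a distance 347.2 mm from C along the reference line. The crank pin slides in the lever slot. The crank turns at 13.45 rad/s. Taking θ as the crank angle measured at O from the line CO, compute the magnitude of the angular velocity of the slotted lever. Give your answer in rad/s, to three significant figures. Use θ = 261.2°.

1.21

ω = 13.45 rad/s
Crank pin A relative to C: A = (d + r cosθ, r sinθ); lever angle φ = atan2(r sinθ, d + r cosθ).
Differentiating tanφ: φ̇ = rω(d cosθ + r)/(d² + r² + 2dr cosθ).
d² + r² + 2dr cosθ = |CA|² = 0.12453 m²;  d cosθ + r = +0.082483 m.
|ω_lever| = |0.1356·13.45·+0.082483| / 0.12453 = 1.208 rad/s.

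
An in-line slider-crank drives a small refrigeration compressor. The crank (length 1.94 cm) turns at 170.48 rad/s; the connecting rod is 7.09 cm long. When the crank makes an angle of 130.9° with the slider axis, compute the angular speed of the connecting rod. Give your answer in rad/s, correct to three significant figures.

31.2

ω = 170.5 rad/s
The rod makes angle φ with the slider axis where L sinφ = r sinθ; differentiating, L cosφ·φ̇ = r ω cosθ.
L cosφ = √(L² − r² sin²θ) = 0.069367 m.
|ω_rod| = r ω |cosθ| / √(L² − r² sin²θ) = 0.0194·170.5·0.65474/0.069367 = 31.217 rad/s.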